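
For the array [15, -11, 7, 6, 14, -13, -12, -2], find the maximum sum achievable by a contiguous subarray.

Using Kadane's algorithm on [15, -11, 7, 6, 14, -13, -12, -2]:

Scanning through the array:
Position 1 (value -11): max_ending_here = 4, max_so_far = 15
Position 2 (value 7): max_ending_here = 11, max_so_far = 15
Position 3 (value 6): max_ending_here = 17, max_so_far = 17
Position 4 (value 14): max_ending_here = 31, max_so_far = 31
Position 5 (value -13): max_ending_here = 18, max_so_far = 31
Position 6 (value -12): max_ending_here = 6, max_so_far = 31
Position 7 (value -2): max_ending_here = 4, max_so_far = 31

Maximum subarray: [15, -11, 7, 6, 14]
Maximum sum: 31

The maximum subarray is [15, -11, 7, 6, 14] with sum 31. This subarray runs from index 0 to index 4.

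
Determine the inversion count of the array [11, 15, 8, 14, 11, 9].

Finding inversions in [11, 15, 8, 14, 11, 9]:

(0, 2): arr[0]=11 > arr[2]=8
(0, 5): arr[0]=11 > arr[5]=9
(1, 2): arr[1]=15 > arr[2]=8
(1, 3): arr[1]=15 > arr[3]=14
(1, 4): arr[1]=15 > arr[4]=11
(1, 5): arr[1]=15 > arr[5]=9
(3, 4): arr[3]=14 > arr[4]=11
(3, 5): arr[3]=14 > arr[5]=9
(4, 5): arr[4]=11 > arr[5]=9

Total inversions: 9

The array has 9 inversion(s): (0,2), (0,5), (1,2), (1,3), (1,4), (1,5), (3,4), (3,5), (4,5). Each pair (i,j) satisfies i < j and arr[i] > arr[j].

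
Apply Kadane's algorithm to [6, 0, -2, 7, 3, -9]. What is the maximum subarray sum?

Using Kadane's algorithm on [6, 0, -2, 7, 3, -9]:

Scanning through the array:
Position 1 (value 0): max_ending_here = 6, max_so_far = 6
Position 2 (value -2): max_ending_here = 4, max_so_far = 6
Position 3 (value 7): max_ending_here = 11, max_so_far = 11
Position 4 (value 3): max_ending_here = 14, max_so_far = 14
Position 5 (value -9): max_ending_here = 5, max_so_far = 14

Maximum subarray: [6, 0, -2, 7, 3]
Maximum sum: 14

The maximum subarray is [6, 0, -2, 7, 3] with sum 14. This subarray runs from index 0 to index 4.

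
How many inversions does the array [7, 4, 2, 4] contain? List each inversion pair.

Finding inversions in [7, 4, 2, 4]:

(0, 1): arr[0]=7 > arr[1]=4
(0, 2): arr[0]=7 > arr[2]=2
(0, 3): arr[0]=7 > arr[3]=4
(1, 2): arr[1]=4 > arr[2]=2

Total inversions: 4

The array has 4 inversion(s): (0,1), (0,2), (0,3), (1,2). Each pair (i,j) satisfies i < j and arr[i] > arr[j].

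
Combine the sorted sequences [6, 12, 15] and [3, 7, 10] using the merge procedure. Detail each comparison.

Merging process:

Compare 6 vs 3: take 3 from right. Merged: [3]
Compare 6 vs 7: take 6 from left. Merged: [3, 6]
Compare 12 vs 7: take 7 from right. Merged: [3, 6, 7]
Compare 12 vs 10: take 10 from right. Merged: [3, 6, 7, 10]
Append remaining from left: [12, 15]. Merged: [3, 6, 7, 10, 12, 15]

Final merged array: [3, 6, 7, 10, 12, 15]
Total comparisons: 4

The merged array is [3, 6, 7, 10, 12, 15], requiring 4 comparisons. The merge step runs in O(n) time where n is the total number of elements.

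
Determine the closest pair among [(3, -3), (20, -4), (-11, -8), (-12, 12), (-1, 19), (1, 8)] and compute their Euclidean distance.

Computing all pairwise distances among 6 points:

d((3, -3), (20, -4)) = 17.0294
d((3, -3), (-11, -8)) = 14.8661
d((3, -3), (-12, 12)) = 21.2132
d((3, -3), (-1, 19)) = 22.3607
d((3, -3), (1, 8)) = 11.1803 <-- minimum
d((20, -4), (-11, -8)) = 31.257
d((20, -4), (-12, 12)) = 35.7771
d((20, -4), (-1, 19)) = 31.1448
d((20, -4), (1, 8)) = 22.4722
d((-11, -8), (-12, 12)) = 20.025
d((-11, -8), (-1, 19)) = 28.7924
d((-11, -8), (1, 8)) = 20.0
d((-12, 12), (-1, 19)) = 13.0384
d((-12, 12), (1, 8)) = 13.6015
d((-1, 19), (1, 8)) = 11.1803 <-- minimum

Minimum distance: 11.1803 (tie among 2 pairs: (3, -3) and (1, 8); (-1, 19) and (1, 8))

The minimum Euclidean distance is 11.1803. There is a tie: 2 pairs achieve this minimum — (3, -3) and (1, 8); (-1, 19) and (1, 8). Any of these is a valid closest pair. For 6 points, brute-force pairwise comparison is shown above. For large n, the divide-and-conquer algorithm (sort by x, recurse on halves, check the dividing strip) achieves O(n log n).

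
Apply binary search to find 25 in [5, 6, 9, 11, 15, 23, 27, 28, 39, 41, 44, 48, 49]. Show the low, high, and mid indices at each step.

Binary search for 25 in [5, 6, 9, 11, 15, 23, 27, 28, 39, 41, 44, 48, 49]:

lo=0, hi=12, mid=6, arr[mid]=27 -> 27 > 25, search left half
lo=0, hi=5, mid=2, arr[mid]=9 -> 9 < 25, search right half
lo=3, hi=5, mid=4, arr[mid]=15 -> 15 < 25, search right half
lo=5, hi=5, mid=5, arr[mid]=23 -> 23 < 25, search right half
lo=6 > hi=5, target 25 not found

Binary search determines that 25 is not in the array after 4 comparisons. The search space was exhausted without finding the target.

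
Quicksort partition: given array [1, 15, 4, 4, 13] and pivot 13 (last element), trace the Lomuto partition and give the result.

Lomuto partition with pivot = 13:

Initial array: [1, 15, 4, 4, 13]

arr[0]=1 <= 13: swap with position 0, array becomes [1, 15, 4, 4, 13]
arr[1]=15 > 13: no swap
arr[2]=4 <= 13: swap with position 1, array becomes [1, 4, 15, 4, 13]
arr[3]=4 <= 13: swap with position 2, array becomes [1, 4, 4, 15, 13]

Place pivot at position 3: [1, 4, 4, 13, 15]
Pivot position: 3

After partitioning with pivot 13, the array becomes [1, 4, 4, 13, 15]. The pivot is placed at index 3. All elements to the left of the pivot are <= 13, and all elements to the right are > 13.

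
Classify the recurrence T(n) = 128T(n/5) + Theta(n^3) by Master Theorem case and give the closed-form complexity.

Master Theorem for T(n) = 128T(n/5) + O(n^3):

a = 128, b = 5, c = 3
log_b(a) = log_5(128) = 3.0147

Case 1: c = 3 < log_5(128) = 3.0147
T(n) = O(n^(log_5 128))

For T(n) = 128T(n/5) + O(n^3): log_5(128) = 3.0147. This is Case 1 of the Master Theorem (c < log_b(a), work dominated by leaves), giving O(n^(log_5 128)).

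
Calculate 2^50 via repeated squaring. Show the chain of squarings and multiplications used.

Computing 2^50 by squaring (build up from 2^1; each line after the first costs one multiplication):

2^1 = 2
2^2 = (2^1)^2 = 2^2 = 4
2^3 = 2 * 2^2 = 2 * 4 = 8
2^6 = (2^3)^2 = 8^2 = 64
2^12 = (2^6)^2 = 64^2 = 4096
2^24 = (2^12)^2 = 4096^2 = 16777216
2^25 = 2 * 2^24 = 2 * 16777216 = 33554432
2^50 = (2^25)^2 = 33554432^2 = 1125899906842624

Result: 1125899906842624
Multiplications needed: 7 (7 lines after 2^1)

2^50 = 1125899906842624. Using exponentiation by squaring, this requires 7 multiplications. The key idea: if the exponent is even, square the half-power; if odd, multiply by the base once.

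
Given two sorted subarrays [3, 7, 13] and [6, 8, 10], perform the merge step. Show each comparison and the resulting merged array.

Merging process:

Compare 3 vs 6: take 3 from left. Merged: [3]
Compare 7 vs 6: take 6 from right. Merged: [3, 6]
Compare 7 vs 8: take 7 from left. Merged: [3, 6, 7]
Compare 13 vs 8: take 8 from right. Merged: [3, 6, 7, 8]
Compare 13 vs 10: take 10 from right. Merged: [3, 6, 7, 8, 10]
Append remaining from left: [13]. Merged: [3, 6, 7, 8, 10, 13]

Final merged array: [3, 6, 7, 8, 10, 13]
Total comparisons: 5

The merged array is [3, 6, 7, 8, 10, 13], requiring 5 comparisons. The merge step runs in O(n) time where n is the total number of elements.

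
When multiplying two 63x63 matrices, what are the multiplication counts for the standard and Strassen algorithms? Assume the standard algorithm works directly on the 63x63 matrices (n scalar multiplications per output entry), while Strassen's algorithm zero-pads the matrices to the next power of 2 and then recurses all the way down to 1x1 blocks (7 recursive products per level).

Matrix multiplication for 63x63 matrices:

Strassen's algorithm requires power-of-2 dimensions. Pad 63x63 to 64x64 (next power of 2).

Standard algorithm: 63^3 = 250047 multiplications
Strassen's algorithm: 7^(log2(64)) = 7^6 = 117649 multiplications
Savings: 250047 - 117649 = 132398 multiplications

Standard: 250047 multiplications (63^3). Strassen: 117649 multiplications (7^6, after padding to 64x64). Strassen reduces 8 recursive multiplications to 7 at each level.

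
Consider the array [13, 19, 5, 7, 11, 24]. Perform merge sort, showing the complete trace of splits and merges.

Merge sort trace:

Split: [13, 19, 5, 7, 11, 24] -> [13, 19, 5] and [7, 11, 24]
  Split: [13, 19, 5] -> [13] and [19, 5]
    Split: [19, 5] -> [19] and [5]
    Merge: [19] + [5] -> [5, 19]
  Merge: [13] + [5, 19] -> [5, 13, 19]
  Split: [7, 11, 24] -> [7] and [11, 24]
    Split: [11, 24] -> [11] and [24]
    Merge: [11] + [24] -> [11, 24]
  Merge: [7] + [11, 24] -> [7, 11, 24]
Merge: [5, 13, 19] + [7, 11, 24] -> [5, 7, 11, 13, 19, 24]

Final sorted array: [5, 7, 11, 13, 19, 24]

The merge sort proceeds by recursively splitting the array and merging sorted halves.
After all merges, the sorted array is [5, 7, 11, 13, 19, 24].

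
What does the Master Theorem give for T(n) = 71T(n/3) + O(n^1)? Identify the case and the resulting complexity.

Master Theorem for T(n) = 71T(n/3) + O(n^1):

a = 71, b = 3, c = 1
log_b(a) = log_3(71) = 3.8801

Case 1: c = 1 < log_3(71) = 3.8801
T(n) = O(n^(log_3 71))

For T(n) = 71T(n/3) + O(n^1): log_3(71) = 3.8801. This is Case 1 of the Master Theorem (c < log_b(a), work dominated by leaves), giving O(n^(log_3 71)).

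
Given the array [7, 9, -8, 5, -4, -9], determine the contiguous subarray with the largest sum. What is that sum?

Using Kadane's algorithm on [7, 9, -8, 5, -4, -9]:

Scanning through the array:
Position 1 (value 9): max_ending_here = 16, max_so_far = 16
Position 2 (value -8): max_ending_here = 8, max_so_far = 16
Position 3 (value 5): max_ending_here = 13, max_so_far = 16
Position 4 (value -4): max_ending_here = 9, max_so_far = 16
Position 5 (value -9): max_ending_here = 0, max_so_far = 16

Maximum subarray: [7, 9]
Maximum sum: 16

The maximum subarray is [7, 9] with sum 16. This subarray runs from index 0 to index 1.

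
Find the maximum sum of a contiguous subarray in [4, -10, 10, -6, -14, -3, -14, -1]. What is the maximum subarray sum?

Using Kadane's algorithm on [4, -10, 10, -6, -14, -3, -14, -1]:

Scanning through the array:
Position 1 (value -10): max_ending_here = -6, max_so_far = 4
Position 2 (value 10): max_ending_here = 10, max_so_far = 10
Position 3 (value -6): max_ending_here = 4, max_so_far = 10
Position 4 (value -14): max_ending_here = -10, max_so_far = 10
Position 5 (value -3): max_ending_here = -3, max_so_far = 10
Position 6 (value -14): max_ending_here = -14, max_so_far = 10
Position 7 (value -1): max_ending_here = -1, max_so_far = 10

Maximum subarray: [10]
Maximum sum: 10

The maximum subarray is [10] with sum 10. This subarray runs from index 2 to index 2.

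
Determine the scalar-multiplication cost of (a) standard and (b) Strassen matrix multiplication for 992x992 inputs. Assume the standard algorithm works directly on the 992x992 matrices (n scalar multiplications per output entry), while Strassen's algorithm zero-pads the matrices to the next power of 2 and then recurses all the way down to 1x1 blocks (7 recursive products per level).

Matrix multiplication for 992x992 matrices:

Strassen's algorithm requires power-of-2 dimensions. Pad 992x992 to 1024x1024 (next power of 2).

Standard algorithm: 992^3 = 976191488 multiplications
Strassen's algorithm: 7^(log2(1024)) = 7^10 = 282475249 multiplications
Savings: 976191488 - 282475249 = 693716239 multiplications

Standard: 976191488 multiplications (992^3). Strassen: 282475249 multiplications (7^10, after padding to 1024x1024). Strassen reduces 8 recursive multiplications to 7 at each level.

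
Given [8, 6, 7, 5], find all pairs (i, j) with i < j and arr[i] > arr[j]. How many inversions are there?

Finding inversions in [8, 6, 7, 5]:

(0, 1): arr[0]=8 > arr[1]=6
(0, 2): arr[0]=8 > arr[2]=7
(0, 3): arr[0]=8 > arr[3]=5
(1, 3): arr[1]=6 > arr[3]=5
(2, 3): arr[2]=7 > arr[3]=5

Total inversions: 5

The array has 5 inversion(s): (0,1), (0,2), (0,3), (1,3), (2,3). Each pair (i,j) satisfies i < j and arr[i] > arr[j].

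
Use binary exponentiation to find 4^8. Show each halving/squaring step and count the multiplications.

Computing 4^8 by squaring (build up from 4^1; each line after the first costs one multiplication):

4^1 = 4
4^2 = (4^1)^2 = 4^2 = 16
4^4 = (4^2)^2 = 16^2 = 256
4^8 = (4^4)^2 = 256^2 = 65536

Result: 65536
Multiplications needed: 3 (3 lines after 4^1)

4^8 = 65536. Using exponentiation by squaring, this requires 3 multiplications. The key idea: if the exponent is even, square the half-power; if odd, multiply by the base once.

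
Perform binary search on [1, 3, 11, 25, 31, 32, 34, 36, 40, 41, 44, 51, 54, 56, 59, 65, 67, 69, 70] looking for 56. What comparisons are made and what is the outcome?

Binary search for 56 in [1, 3, 11, 25, 31, 32, 34, 36, 40, 41, 44, 51, 54, 56, 59, 65, 67, 69, 70]:

lo=0, hi=18, mid=9, arr[mid]=41 -> 41 < 56, search right half
lo=10, hi=18, mid=14, arr[mid]=59 -> 59 > 56, search left half
lo=10, hi=13, mid=11, arr[mid]=51 -> 51 < 56, search right half
lo=12, hi=13, mid=12, arr[mid]=54 -> 54 < 56, search right half
lo=13, hi=13, mid=13, arr[mid]=56 -> Found target at index 13!

Binary search finds 56 at index 13 after 5 comparisons. The search repeatedly halves the search space by comparing with the middle element.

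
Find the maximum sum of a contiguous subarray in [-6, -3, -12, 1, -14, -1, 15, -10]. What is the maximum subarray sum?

Using Kadane's algorithm on [-6, -3, -12, 1, -14, -1, 15, -10]:

Scanning through the array:
Position 1 (value -3): max_ending_here = -3, max_so_far = -3
Position 2 (value -12): max_ending_here = -12, max_so_far = -3
Position 3 (value 1): max_ending_here = 1, max_so_far = 1
Position 4 (value -14): max_ending_here = -13, max_so_far = 1
Position 5 (value -1): max_ending_here = -1, max_so_far = 1
Position 6 (value 15): max_ending_here = 15, max_so_far = 15
Position 7 (value -10): max_ending_here = 5, max_so_far = 15

Maximum subarray: [15]
Maximum sum: 15

The maximum subarray is [15] with sum 15. This subarray runs from index 6 to index 6.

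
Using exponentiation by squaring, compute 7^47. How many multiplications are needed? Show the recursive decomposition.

Computing 7^47 by squaring (build up from 7^1; each line after the first costs one multiplication):

7^1 = 7
7^2 = (7^1)^2 = 7^2 = 49
7^4 = (7^2)^2 = 49^2 = 2401
7^5 = 7 * 7^4 = 7 * 2401 = 16807
7^10 = (7^5)^2 = 16807^2 = 282475249
7^11 = 7 * 7^10 = 7 * 282475249 = 1977326743
7^22 = (7^11)^2 = 1977326743^2 = 3909821048582988049
7^23 = 7 * 7^22 = 7 * 3909821048582988049 = 27368747340080916343
7^46 = (7^23)^2 = 27368747340080916343^2 = 749048330965186233494494102694564493649
7^47 = 7 * 7^46 = 7 * 749048330965186233494494102694564493649 = 5243338316756303634461458718861951455543

Result: 5243338316756303634461458718861951455543
Multiplications needed: 9 (9 lines after 7^1)

7^47 = 5243338316756303634461458718861951455543. Using exponentiation by squaring, this requires 9 multiplications. The key idea: if the exponent is even, square the half-power; if odd, multiply by the base once.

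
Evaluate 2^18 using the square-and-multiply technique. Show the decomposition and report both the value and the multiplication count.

Computing 2^18 by squaring (build up from 2^1; each line after the first costs one multiplication):

2^1 = 2
2^2 = (2^1)^2 = 2^2 = 4
2^4 = (2^2)^2 = 4^2 = 16
2^8 = (2^4)^2 = 16^2 = 256
2^9 = 2 * 2^8 = 2 * 256 = 512
2^18 = (2^9)^2 = 512^2 = 262144

Result: 262144
Multiplications needed: 5 (5 lines after 2^1)

2^18 = 262144. Using exponentiation by squaring, this requires 5 multiplications. The key idea: if the exponent is even, square the half-power; if odd, multiply by the base once.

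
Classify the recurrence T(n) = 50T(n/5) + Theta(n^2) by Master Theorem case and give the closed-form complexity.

Master Theorem for T(n) = 50T(n/5) + O(n^2):

a = 50, b = 5, c = 2
log_b(a) = log_5(50) = 2.4307

Case 1: c = 2 < log_5(50) = 2.4307
T(n) = O(n^(log_5 50))

For T(n) = 50T(n/5) + O(n^2): log_5(50) = 2.4307. This is Case 1 of the Master Theorem (c < log_b(a), work dominated by leaves), giving O(n^(log_5 50)).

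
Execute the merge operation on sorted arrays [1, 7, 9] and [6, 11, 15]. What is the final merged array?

Merging process:

Compare 1 vs 6: take 1 from left. Merged: [1]
Compare 7 vs 6: take 6 from right. Merged: [1, 6]
Compare 7 vs 11: take 7 from left. Merged: [1, 6, 7]
Compare 9 vs 11: take 9 from left. Merged: [1, 6, 7, 9]
Append remaining from right: [11, 15]. Merged: [1, 6, 7, 9, 11, 15]

Final merged array: [1, 6, 7, 9, 11, 15]
Total comparisons: 4

The merged array is [1, 6, 7, 9, 11, 15], requiring 4 comparisons. The merge step runs in O(n) time where n is the total number of elements.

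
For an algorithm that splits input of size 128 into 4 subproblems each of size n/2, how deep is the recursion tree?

For divide and conquer with division factor 2:

Problem sizes at each level:
Level 0: 128
Level 1: 64
Level 2: 32
Level 3: 16
Level 4: 8
Level 5: 4
Level 6: 2
Level 7: 1

The root is level 0 and the size-1 base case is level 7 (the tree spans levels 0 through 7, i.e. 8 levels counting the root), so the depth is the number of divisions: log_2(128) = 7

The recursion tree depth is log_2(128) = 7. At each level, the problem size is divided by 2, so it takes 7 divisions to reduce to a base case of size 1. The algorithm makes 4 recursive calls at each level.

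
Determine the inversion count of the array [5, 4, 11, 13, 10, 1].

Finding inversions in [5, 4, 11, 13, 10, 1]:

(0, 1): arr[0]=5 > arr[1]=4
(0, 5): arr[0]=5 > arr[5]=1
(1, 5): arr[1]=4 > arr[5]=1
(2, 4): arr[2]=11 > arr[4]=10
(2, 5): arr[2]=11 > arr[5]=1
(3, 4): arr[3]=13 > arr[4]=10
(3, 5): arr[3]=13 > arr[5]=1
(4, 5): arr[4]=10 > arr[5]=1

Total inversions: 8

The array has 8 inversion(s): (0,1), (0,5), (1,5), (2,4), (2,5), (3,4), (3,5), (4,5). Each pair (i,j) satisfies i < j and arr[i] > arr[j].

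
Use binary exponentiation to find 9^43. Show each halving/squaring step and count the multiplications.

Computing 9^43 by squaring (build up from 9^1; each line after the first costs one multiplication):

9^1 = 9
9^2 = (9^1)^2 = 9^2 = 81
9^4 = (9^2)^2 = 81^2 = 6561
9^5 = 9 * 9^4 = 9 * 6561 = 59049
9^10 = (9^5)^2 = 59049^2 = 3486784401
9^20 = (9^10)^2 = 3486784401^2 = 12157665459056928801
9^21 = 9 * 9^20 = 9 * 12157665459056928801 = 109418989131512359209
9^42 = (9^21)^2 = 109418989131512359209^2 = 11972515182562019788602740026717047105681
9^43 = 9 * 9^42 = 9 * 11972515182562019788602740026717047105681 = 107752636643058178097424660240453423951129

Result: 107752636643058178097424660240453423951129
Multiplications needed: 8 (8 lines after 9^1)

9^43 = 107752636643058178097424660240453423951129. Using exponentiation by squaring, this requires 8 multiplications. The key idea: if the exponent is even, square the half-power; if odd, multiply by the base once.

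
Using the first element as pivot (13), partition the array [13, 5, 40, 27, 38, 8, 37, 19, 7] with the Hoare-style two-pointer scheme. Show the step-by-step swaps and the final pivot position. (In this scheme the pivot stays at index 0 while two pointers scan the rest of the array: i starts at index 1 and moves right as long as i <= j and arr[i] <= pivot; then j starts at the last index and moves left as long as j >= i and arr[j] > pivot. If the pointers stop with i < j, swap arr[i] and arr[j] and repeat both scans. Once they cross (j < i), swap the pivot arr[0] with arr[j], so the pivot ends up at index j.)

Hoare-style two-pointer partition with pivot = 13:

Initial array: [13, 5, 40, 27, 38, 8, 37, 19, 7]

Pointers start at i = 1, j = 8.
i stops at index 2 (arr[2]=40 > 13), j stops at index 8 (arr[8]=7 <= 13): swap arr[2] and arr[8], array becomes [13, 5, 7, 27, 38, 8, 37, 19, 40]
i stops at index 3 (arr[3]=27 > 13), j stops at index 5 (arr[5]=8 <= 13): swap arr[3] and arr[5], array becomes [13, 5, 7, 8, 38, 27, 37, 19, 40]
i ends at 4, j ends at 3: the pointers have crossed (j < i), so scanning stops.

Swap pivot arr[0] with arr[3] to place pivot at position 3: [8, 5, 7, 13, 38, 27, 37, 19, 40]
Pivot position: 3

After partitioning with pivot 13, the array becomes [8, 5, 7, 13, 38, 27, 37, 19, 40]. The pivot is placed at index 3. All elements to the left of the pivot are <= 13, and all elements to the right are > 13.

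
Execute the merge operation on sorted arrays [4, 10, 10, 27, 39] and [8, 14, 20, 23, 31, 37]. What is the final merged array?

Merging process:

Compare 4 vs 8: take 4 from left. Merged: [4]
Compare 10 vs 8: take 8 from right. Merged: [4, 8]
Compare 10 vs 14: take 10 from left. Merged: [4, 8, 10]
Compare 10 vs 14: take 10 from left. Merged: [4, 8, 10, 10]
Compare 27 vs 14: take 14 from right. Merged: [4, 8, 10, 10, 14]
Compare 27 vs 20: take 20 from right. Merged: [4, 8, 10, 10, 14, 20]
Compare 27 vs 23: take 23 from right. Merged: [4, 8, 10, 10, 14, 20, 23]
Compare 27 vs 31: take 27 from left. Merged: [4, 8, 10, 10, 14, 20, 23, 27]
Compare 39 vs 31: take 31 from right. Merged: [4, 8, 10, 10, 14, 20, 23, 27, 31]
Compare 39 vs 37: take 37 from right. Merged: [4, 8, 10, 10, 14, 20, 23, 27, 31, 37]
Append remaining from left: [39]. Merged: [4, 8, 10, 10, 14, 20, 23, 27, 31, 37, 39]

Final merged array: [4, 8, 10, 10, 14, 20, 23, 27, 31, 37, 39]
Total comparisons: 10

The merged array is [4, 8, 10, 10, 14, 20, 23, 27, 31, 37, 39], requiring 10 comparisons. The merge step runs in O(n) time where n is the total number of elements.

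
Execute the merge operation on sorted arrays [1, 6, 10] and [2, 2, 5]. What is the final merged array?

Merging process:

Compare 1 vs 2: take 1 from left. Merged: [1]
Compare 6 vs 2: take 2 from right. Merged: [1, 2]
Compare 6 vs 2: take 2 from right. Merged: [1, 2, 2]
Compare 6 vs 5: take 5 from right. Merged: [1, 2, 2, 5]
Append remaining from left: [6, 10]. Merged: [1, 2, 2, 5, 6, 10]

Final merged array: [1, 2, 2, 5, 6, 10]
Total comparisons: 4

The merged array is [1, 2, 2, 5, 6, 10], requiring 4 comparisons. The merge step runs in O(n) time where n is the total number of elements.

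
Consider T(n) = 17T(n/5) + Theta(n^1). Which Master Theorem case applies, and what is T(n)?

Master Theorem for T(n) = 17T(n/5) + O(n^1):

a = 17, b = 5, c = 1
log_b(a) = log_5(17) = 1.7604

Case 1: c = 1 < log_5(17) = 1.7604
T(n) = O(n^(log_5 17))

For T(n) = 17T(n/5) + O(n^1): log_5(17) = 1.7604. This is Case 1 of the Master Theorem (c < log_b(a), work dominated by leaves), giving O(n^(log_5 17)).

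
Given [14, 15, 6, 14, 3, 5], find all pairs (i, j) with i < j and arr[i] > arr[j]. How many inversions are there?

Finding inversions in [14, 15, 6, 14, 3, 5]:

(0, 2): arr[0]=14 > arr[2]=6
(0, 4): arr[0]=14 > arr[4]=3
(0, 5): arr[0]=14 > arr[5]=5
(1, 2): arr[1]=15 > arr[2]=6
(1, 3): arr[1]=15 > arr[3]=14
(1, 4): arr[1]=15 > arr[4]=3
(1, 5): arr[1]=15 > arr[5]=5
(2, 4): arr[2]=6 > arr[4]=3
(2, 5): arr[2]=6 > arr[5]=5
(3, 4): arr[3]=14 > arr[4]=3
(3, 5): arr[3]=14 > arr[5]=5

Total inversions: 11

The array has 11 inversion(s): (0,2), (0,4), (0,5), (1,2), (1,3), (1,4), (1,5), (2,4), (2,5), (3,4), (3,5). Each pair (i,j) satisfies i < j and arr[i] > arr[j].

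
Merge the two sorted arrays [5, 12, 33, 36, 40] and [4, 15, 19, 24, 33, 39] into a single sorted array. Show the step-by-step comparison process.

Merging process:

Compare 5 vs 4: take 4 from right. Merged: [4]
Compare 5 vs 15: take 5 from left. Merged: [4, 5]
Compare 12 vs 15: take 12 from left. Merged: [4, 5, 12]
Compare 33 vs 15: take 15 from right. Merged: [4, 5, 12, 15]
Compare 33 vs 19: take 19 from right. Merged: [4, 5, 12, 15, 19]
Compare 33 vs 24: take 24 from right. Merged: [4, 5, 12, 15, 19, 24]
Compare 33 vs 33: take 33 from left. Merged: [4, 5, 12, 15, 19, 24, 33]
Compare 36 vs 33: take 33 from right. Merged: [4, 5, 12, 15, 19, 24, 33, 33]
Compare 36 vs 39: take 36 from left. Merged: [4, 5, 12, 15, 19, 24, 33, 33, 36]
Compare 40 vs 39: take 39 from right. Merged: [4, 5, 12, 15, 19, 24, 33, 33, 36, 39]
Append remaining from left: [40]. Merged: [4, 5, 12, 15, 19, 24, 33, 33, 36, 39, 40]

Final merged array: [4, 5, 12, 15, 19, 24, 33, 33, 36, 39, 40]
Total comparisons: 10

The merged array is [4, 5, 12, 15, 19, 24, 33, 33, 36, 39, 40], requiring 10 comparisons. The merge step runs in O(n) time where n is the total number of elements.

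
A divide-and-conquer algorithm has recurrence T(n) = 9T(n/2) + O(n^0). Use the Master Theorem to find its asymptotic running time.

Master Theorem for T(n) = 9T(n/2) + O(n^0):

a = 9, b = 2, c = 0
log_b(a) = log_2(9) = 3.1699

Case 1: c = 0 < log_2(9) = 3.1699
T(n) = O(n^(log_2 9))

For T(n) = 9T(n/2) + O(n^0): log_2(9) = 3.1699. This is Case 1 of the Master Theorem (c < log_b(a), work dominated by leaves), giving O(n^(log_2 9)).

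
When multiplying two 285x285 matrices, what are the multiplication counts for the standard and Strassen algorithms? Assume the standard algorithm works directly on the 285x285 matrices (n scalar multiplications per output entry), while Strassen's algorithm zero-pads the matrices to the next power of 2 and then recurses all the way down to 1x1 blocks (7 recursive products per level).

Matrix multiplication for 285x285 matrices:

Strassen's algorithm requires power-of-2 dimensions. Pad 285x285 to 512x512 (next power of 2).

Standard algorithm: 285^3 = 23149125 multiplications
Strassen's algorithm: 7^(log2(512)) = 7^9 = 40353607 multiplications
Difference: 23149125 - 40353607 = -17204482 (Strassen uses MORE here due to padding overhead — for small or just-over-power-of-2 n, padding can outweigh the per-level savings)

Standard: 23149125 multiplications (285^3). Strassen: 40353607 multiplications (7^9, after padding to 512x512). Strassen reduces 8 recursive multiplications to 7 at each level.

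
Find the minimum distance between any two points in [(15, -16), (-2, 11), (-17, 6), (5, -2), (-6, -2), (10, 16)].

Computing all pairwise distances among 6 points:

d((15, -16), (-2, 11)) = 31.9061
d((15, -16), (-17, 6)) = 38.833
d((15, -16), (5, -2)) = 17.2047
d((15, -16), (-6, -2)) = 25.2389
d((15, -16), (10, 16)) = 32.3883
d((-2, 11), (-17, 6)) = 15.8114
d((-2, 11), (5, -2)) = 14.7648
d((-2, 11), (-6, -2)) = 13.6015
d((-2, 11), (10, 16)) = 13.0
d((-17, 6), (5, -2)) = 23.4094
d((-17, 6), (-6, -2)) = 13.6015
d((-17, 6), (10, 16)) = 28.7924
d((5, -2), (-6, -2)) = 11.0 <-- minimum
d((5, -2), (10, 16)) = 18.6815
d((-6, -2), (10, 16)) = 24.0832

Closest pair: (5, -2) and (-6, -2) with distance 11.0

The closest pair is (5, -2) and (-6, -2) with Euclidean distance 11.0. For 6 points, brute-force pairwise comparison is shown above. For large n, the divide-and-conquer algorithm (sort by x, recurse on halves, check the dividing strip) achieves O(n log n).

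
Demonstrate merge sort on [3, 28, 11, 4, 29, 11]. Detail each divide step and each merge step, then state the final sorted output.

Merge sort trace:

Split: [3, 28, 11, 4, 29, 11] -> [3, 28, 11] and [4, 29, 11]
  Split: [3, 28, 11] -> [3] and [28, 11]
    Split: [28, 11] -> [28] and [11]
    Merge: [28] + [11] -> [11, 28]
  Merge: [3] + [11, 28] -> [3, 11, 28]
  Split: [4, 29, 11] -> [4] and [29, 11]
    Split: [29, 11] -> [29] and [11]
    Merge: [29] + [11] -> [11, 29]
  Merge: [4] + [11, 29] -> [4, 11, 29]
Merge: [3, 11, 28] + [4, 11, 29] -> [3, 4, 11, 11, 28, 29]

Final sorted array: [3, 4, 11, 11, 28, 29]

The merge sort proceeds by recursively splitting the array and merging sorted halves.
After all merges, the sorted array is [3, 4, 11, 11, 28, 29].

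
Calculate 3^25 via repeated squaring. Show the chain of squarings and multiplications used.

Computing 3^25 by squaring (build up from 3^1; each line after the first costs one multiplication):

3^1 = 3
3^2 = (3^1)^2 = 3^2 = 9
3^3 = 3 * 3^2 = 3 * 9 = 27
3^6 = (3^3)^2 = 27^2 = 729
3^12 = (3^6)^2 = 729^2 = 531441
3^24 = (3^12)^2 = 531441^2 = 282429536481
3^25 = 3 * 3^24 = 3 * 282429536481 = 847288609443

Result: 847288609443
Multiplications needed: 6 (6 lines after 3^1)

3^25 = 847288609443. Using exponentiation by squaring, this requires 6 multiplications. The key idea: if the exponent is even, square the half-power; if odd, multiply by the base once.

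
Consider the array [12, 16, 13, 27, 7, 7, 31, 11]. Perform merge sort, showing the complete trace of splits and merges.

Merge sort trace:

Split: [12, 16, 13, 27, 7, 7, 31, 11] -> [12, 16, 13, 27] and [7, 7, 31, 11]
  Split: [12, 16, 13, 27] -> [12, 16] and [13, 27]
    Split: [12, 16] -> [12] and [16]
    Merge: [12] + [16] -> [12, 16]
    Split: [13, 27] -> [13] and [27]
    Merge: [13] + [27] -> [13, 27]
  Merge: [12, 16] + [13, 27] -> [12, 13, 16, 27]
  Split: [7, 7, 31, 11] -> [7, 7] and [31, 11]
    Split: [7, 7] -> [7] and [7]
    Merge: [7] + [7] -> [7, 7]
    Split: [31, 11] -> [31] and [11]
    Merge: [31] + [11] -> [11, 31]
  Merge: [7, 7] + [11, 31] -> [7, 7, 11, 31]
Merge: [12, 13, 16, 27] + [7, 7, 11, 31] -> [7, 7, 11, 12, 13, 16, 27, 31]

Final sorted array: [7, 7, 11, 12, 13, 16, 27, 31]

The merge sort proceeds by recursively splitting the array and merging sorted halves.
After all merges, the sorted array is [7, 7, 11, 12, 13, 16, 27, 31].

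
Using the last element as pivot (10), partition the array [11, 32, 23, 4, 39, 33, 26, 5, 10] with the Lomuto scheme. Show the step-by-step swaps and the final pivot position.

Lomuto partition with pivot = 10:

Initial array: [11, 32, 23, 4, 39, 33, 26, 5, 10]

arr[0]=11 > 10: no swap
arr[1]=32 > 10: no swap
arr[2]=23 > 10: no swap
arr[3]=4 <= 10: swap with position 0, array becomes [4, 32, 23, 11, 39, 33, 26, 5, 10]
arr[4]=39 > 10: no swap
arr[5]=33 > 10: no swap
arr[6]=26 > 10: no swap
arr[7]=5 <= 10: swap with position 1, array becomes [4, 5, 23, 11, 39, 33, 26, 32, 10]

Place pivot at position 2: [4, 5, 10, 11, 39, 33, 26, 32, 23]
Pivot position: 2

After partitioning with pivot 10, the array becomes [4, 5, 10, 11, 39, 33, 26, 32, 23]. The pivot is placed at index 2. All elements to the left of the pivot are <= 10, and all elements to the right are > 10.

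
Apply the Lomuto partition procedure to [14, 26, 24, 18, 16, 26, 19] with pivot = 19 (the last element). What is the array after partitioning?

Lomuto partition with pivot = 19:

Initial array: [14, 26, 24, 18, 16, 26, 19]

arr[0]=14 <= 19: swap with position 0, array becomes [14, 26, 24, 18, 16, 26, 19]
arr[1]=26 > 19: no swap
arr[2]=24 > 19: no swap
arr[3]=18 <= 19: swap with position 1, array becomes [14, 18, 24, 26, 16, 26, 19]
arr[4]=16 <= 19: swap with position 2, array becomes [14, 18, 16, 26, 24, 26, 19]
arr[5]=26 > 19: no swap

Place pivot at position 3: [14, 18, 16, 19, 24, 26, 26]
Pivot position: 3

After partitioning with pivot 19, the array becomes [14, 18, 16, 19, 24, 26, 26]. The pivot is placed at index 3. All elements to the left of the pivot are <= 19, and all elements to the right are > 19.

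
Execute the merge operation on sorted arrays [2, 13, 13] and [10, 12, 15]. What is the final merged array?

Merging process:

Compare 2 vs 10: take 2 from left. Merged: [2]
Compare 13 vs 10: take 10 from right. Merged: [2, 10]
Compare 13 vs 12: take 12 from right. Merged: [2, 10, 12]
Compare 13 vs 15: take 13 from left. Merged: [2, 10, 12, 13]
Compare 13 vs 15: take 13 from left. Merged: [2, 10, 12, 13, 13]
Append remaining from right: [15]. Merged: [2, 10, 12, 13, 13, 15]

Final merged array: [2, 10, 12, 13, 13, 15]
Total comparisons: 5

The merged array is [2, 10, 12, 13, 13, 15], requiring 5 comparisons. The merge step runs in O(n) time where n is the total number of elements.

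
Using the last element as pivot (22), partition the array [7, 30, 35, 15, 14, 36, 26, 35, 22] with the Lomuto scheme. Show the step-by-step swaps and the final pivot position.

Lomuto partition with pivot = 22:

Initial array: [7, 30, 35, 15, 14, 36, 26, 35, 22]

arr[0]=7 <= 22: swap with position 0, array becomes [7, 30, 35, 15, 14, 36, 26, 35, 22]
arr[1]=30 > 22: no swap
arr[2]=35 > 22: no swap
arr[3]=15 <= 22: swap with position 1, array becomes [7, 15, 35, 30, 14, 36, 26, 35, 22]
arr[4]=14 <= 22: swap with position 2, array becomes [7, 15, 14, 30, 35, 36, 26, 35, 22]
arr[5]=36 > 22: no swap
arr[6]=26 > 22: no swap
arr[7]=35 > 22: no swap

Place pivot at position 3: [7, 15, 14, 22, 35, 36, 26, 35, 30]
Pivot position: 3

After partitioning with pivot 22, the array becomes [7, 15, 14, 22, 35, 36, 26, 35, 30]. The pivot is placed at index 3. All elements to the left of the pivot are <= 22, and all elements to the right are > 22.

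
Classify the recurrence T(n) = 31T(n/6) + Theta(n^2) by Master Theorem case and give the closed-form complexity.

Master Theorem for T(n) = 31T(n/6) + O(n^2):

a = 31, b = 6, c = 2
log_b(a) = log_6(31) = 1.9165

Case 3: c = 2 > log_6(31) = 1.9165
T(n) = O(n^2) = O(n^2)

For T(n) = 31T(n/6) + O(n^2): log_6(31) = 1.9165. This is Case 3 of the Master Theorem (c > log_b(a), work dominated by root), giving O(n^2).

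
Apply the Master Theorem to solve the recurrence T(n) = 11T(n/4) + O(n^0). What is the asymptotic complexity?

Master Theorem for T(n) = 11T(n/4) + O(n^0):

a = 11, b = 4, c = 0
log_b(a) = log_4(11) = 1.7297

Case 1: c = 0 < log_4(11) = 1.7297
T(n) = O(n^(log_4 11))

For T(n) = 11T(n/4) + O(n^0): log_4(11) = 1.7297. This is Case 1 of the Master Theorem (c < log_b(a), work dominated by leaves), giving O(n^(log_4 11)).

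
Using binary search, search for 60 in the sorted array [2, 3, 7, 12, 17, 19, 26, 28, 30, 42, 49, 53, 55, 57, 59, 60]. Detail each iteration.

Binary search for 60 in [2, 3, 7, 12, 17, 19, 26, 28, 30, 42, 49, 53, 55, 57, 59, 60]:

lo=0, hi=15, mid=7, arr[mid]=28 -> 28 < 60, search right half
lo=8, hi=15, mid=11, arr[mid]=53 -> 53 < 60, search right half
lo=12, hi=15, mid=13, arr[mid]=57 -> 57 < 60, search right half
lo=14, hi=15, mid=14, arr[mid]=59 -> 59 < 60, search right half
lo=15, hi=15, mid=15, arr[mid]=60 -> Found target at index 15!

Binary search finds 60 at index 15 after 5 comparisons. The search repeatedly halves the search space by comparing with the middle element.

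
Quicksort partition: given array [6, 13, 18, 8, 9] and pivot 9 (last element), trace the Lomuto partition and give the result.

Lomuto partition with pivot = 9:

Initial array: [6, 13, 18, 8, 9]

arr[0]=6 <= 9: swap with position 0, array becomes [6, 13, 18, 8, 9]
arr[1]=13 > 9: no swap
arr[2]=18 > 9: no swap
arr[3]=8 <= 9: swap with position 1, array becomes [6, 8, 18, 13, 9]

Place pivot at position 2: [6, 8, 9, 13, 18]
Pivot position: 2

After partitioning with pivot 9, the array becomes [6, 8, 9, 13, 18]. The pivot is placed at index 2. All elements to the left of the pivot are <= 9, and all elements to the right are > 9.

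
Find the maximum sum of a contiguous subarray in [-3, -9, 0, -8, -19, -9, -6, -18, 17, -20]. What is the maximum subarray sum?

Using Kadane's algorithm on [-3, -9, 0, -8, -19, -9, -6, -18, 17, -20]:

Scanning through the array:
Position 1 (value -9): max_ending_here = -9, max_so_far = -3
Position 2 (value 0): max_ending_here = 0, max_so_far = 0
Position 3 (value -8): max_ending_here = -8, max_so_far = 0
Position 4 (value -19): max_ending_here = -19, max_so_far = 0
Position 5 (value -9): max_ending_here = -9, max_so_far = 0
Position 6 (value -6): max_ending_here = -6, max_so_far = 0
Position 7 (value -18): max_ending_here = -18, max_so_far = 0
Position 8 (value 17): max_ending_here = 17, max_so_far = 17
Position 9 (value -20): max_ending_here = -3, max_so_far = 17

Maximum subarray: [17]
Maximum sum: 17

The maximum subarray is [17] with sum 17. This subarray runs from index 8 to index 8.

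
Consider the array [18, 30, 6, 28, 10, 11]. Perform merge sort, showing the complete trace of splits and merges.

Merge sort trace:

Split: [18, 30, 6, 28, 10, 11] -> [18, 30, 6] and [28, 10, 11]
  Split: [18, 30, 6] -> [18] and [30, 6]
    Split: [30, 6] -> [30] and [6]
    Merge: [30] + [6] -> [6, 30]
  Merge: [18] + [6, 30] -> [6, 18, 30]
  Split: [28, 10, 11] -> [28] and [10, 11]
    Split: [10, 11] -> [10] and [11]
    Merge: [10] + [11] -> [10, 11]
  Merge: [28] + [10, 11] -> [10, 11, 28]
Merge: [6, 18, 30] + [10, 11, 28] -> [6, 10, 11, 18, 28, 30]

Final sorted array: [6, 10, 11, 18, 28, 30]

The merge sort proceeds by recursively splitting the array and merging sorted halves.
After all merges, the sorted array is [6, 10, 11, 18, 28, 30].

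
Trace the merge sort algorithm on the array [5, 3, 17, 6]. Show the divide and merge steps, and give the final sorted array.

Merge sort trace:

Split: [5, 3, 17, 6] -> [5, 3] and [17, 6]
  Split: [5, 3] -> [5] and [3]
  Merge: [5] + [3] -> [3, 5]
  Split: [17, 6] -> [17] and [6]
  Merge: [17] + [6] -> [6, 17]
Merge: [3, 5] + [6, 17] -> [3, 5, 6, 17]

Final sorted array: [3, 5, 6, 17]

The merge sort proceeds by recursively splitting the array and merging sorted halves.
After all merges, the sorted array is [3, 5, 6, 17].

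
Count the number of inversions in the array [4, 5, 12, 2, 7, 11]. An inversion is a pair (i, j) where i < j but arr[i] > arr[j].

Finding inversions in [4, 5, 12, 2, 7, 11]:

(0, 3): arr[0]=4 > arr[3]=2
(1, 3): arr[1]=5 > arr[3]=2
(2, 3): arr[2]=12 > arr[3]=2
(2, 4): arr[2]=12 > arr[4]=7
(2, 5): arr[2]=12 > arr[5]=11

Total inversions: 5

The array has 5 inversion(s): (0,3), (1,3), (2,3), (2,4), (2,5). Each pair (i,j) satisfies i < j and arr[i] > arr[j].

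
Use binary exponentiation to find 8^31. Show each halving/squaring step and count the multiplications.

Computing 8^31 by squaring (build up from 8^1; each line after the first costs one multiplication):

8^1 = 8
8^2 = (8^1)^2 = 8^2 = 64
8^3 = 8 * 8^2 = 8 * 64 = 512
8^6 = (8^3)^2 = 512^2 = 262144
8^7 = 8 * 8^6 = 8 * 262144 = 2097152
8^14 = (8^7)^2 = 2097152^2 = 4398046511104
8^15 = 8 * 8^14 = 8 * 4398046511104 = 35184372088832
8^30 = (8^15)^2 = 35184372088832^2 = 1237940039285380274899124224
8^31 = 8 * 8^30 = 8 * 1237940039285380274899124224 = 9903520314283042199192993792

Result: 9903520314283042199192993792
Multiplications needed: 8 (8 lines after 8^1)

8^31 = 9903520314283042199192993792. Using exponentiation by squaring, this requires 8 multiplications. The key idea: if the exponent is even, square the half-power; if odd, multiply by the base once.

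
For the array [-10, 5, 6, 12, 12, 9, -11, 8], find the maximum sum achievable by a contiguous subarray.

Using Kadane's algorithm on [-10, 5, 6, 12, 12, 9, -11, 8]:

Scanning through the array:
Position 1 (value 5): max_ending_here = 5, max_so_far = 5
Position 2 (value 6): max_ending_here = 11, max_so_far = 11
Position 3 (value 12): max_ending_here = 23, max_so_far = 23
Position 4 (value 12): max_ending_here = 35, max_so_far = 35
Position 5 (value 9): max_ending_here = 44, max_so_far = 44
Position 6 (value -11): max_ending_here = 33, max_so_far = 44
Position 7 (value 8): max_ending_here = 41, max_so_far = 44

Maximum subarray: [5, 6, 12, 12, 9]
Maximum sum: 44

The maximum subarray is [5, 6, 12, 12, 9] with sum 44. This subarray runs from index 1 to index 5.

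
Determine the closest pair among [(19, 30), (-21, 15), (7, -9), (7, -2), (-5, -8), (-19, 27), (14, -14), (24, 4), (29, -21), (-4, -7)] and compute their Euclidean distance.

Computing all pairwise distances among 10 points:

d((19, 30), (-21, 15)) = 42.72
d((19, 30), (7, -9)) = 40.8044
d((19, 30), (7, -2)) = 34.176
d((19, 30), (-5, -8)) = 44.9444
d((19, 30), (-19, 27)) = 38.1182
d((19, 30), (14, -14)) = 44.2832
d((19, 30), (24, 4)) = 26.4764
d((19, 30), (29, -21)) = 51.9711
d((19, 30), (-4, -7)) = 43.566
d((-21, 15), (7, -9)) = 36.8782
d((-21, 15), (7, -2)) = 32.7567
d((-21, 15), (-5, -8)) = 28.0179
d((-21, 15), (-19, 27)) = 12.1655
d((-21, 15), (14, -14)) = 45.4533
d((-21, 15), (24, 4)) = 46.3249
d((-21, 15), (29, -21)) = 61.6117
d((-21, 15), (-4, -7)) = 27.8029
d((7, -9), (7, -2)) = 7.0
d((7, -9), (-5, -8)) = 12.0416
d((7, -9), (-19, 27)) = 44.4072
d((7, -9), (14, -14)) = 8.6023
d((7, -9), (24, 4)) = 21.4009
d((7, -9), (29, -21)) = 25.0599
d((7, -9), (-4, -7)) = 11.1803
d((7, -2), (-5, -8)) = 13.4164
d((7, -2), (-19, 27)) = 38.9487
d((7, -2), (14, -14)) = 13.8924
d((7, -2), (24, 4)) = 18.0278
d((7, -2), (29, -21)) = 29.0689
d((7, -2), (-4, -7)) = 12.083
d((-5, -8), (-19, 27)) = 37.6962
d((-5, -8), (14, -14)) = 19.9249
d((-5, -8), (24, 4)) = 31.3847
d((-5, -8), (29, -21)) = 36.4005
d((-5, -8), (-4, -7)) = 1.4142 <-- minimum
d((-19, 27), (14, -14)) = 52.6308
d((-19, 27), (24, 4)) = 48.7647
d((-19, 27), (29, -21)) = 67.8823
d((-19, 27), (-4, -7)) = 37.1618
d((14, -14), (24, 4)) = 20.5913
d((14, -14), (29, -21)) = 16.5529
d((14, -14), (-4, -7)) = 19.3132
d((24, 4), (29, -21)) = 25.4951
d((24, 4), (-4, -7)) = 30.0832
d((29, -21), (-4, -7)) = 35.8469

Closest pair: (-5, -8) and (-4, -7) with distance 1.4142

The closest pair is (-5, -8) and (-4, -7) with Euclidean distance 1.4142. For 10 points, brute-force pairwise comparison is shown above. For large n, the divide-and-conquer algorithm (sort by x, recurse on halves, check the dividing strip) achieves O(n log n).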